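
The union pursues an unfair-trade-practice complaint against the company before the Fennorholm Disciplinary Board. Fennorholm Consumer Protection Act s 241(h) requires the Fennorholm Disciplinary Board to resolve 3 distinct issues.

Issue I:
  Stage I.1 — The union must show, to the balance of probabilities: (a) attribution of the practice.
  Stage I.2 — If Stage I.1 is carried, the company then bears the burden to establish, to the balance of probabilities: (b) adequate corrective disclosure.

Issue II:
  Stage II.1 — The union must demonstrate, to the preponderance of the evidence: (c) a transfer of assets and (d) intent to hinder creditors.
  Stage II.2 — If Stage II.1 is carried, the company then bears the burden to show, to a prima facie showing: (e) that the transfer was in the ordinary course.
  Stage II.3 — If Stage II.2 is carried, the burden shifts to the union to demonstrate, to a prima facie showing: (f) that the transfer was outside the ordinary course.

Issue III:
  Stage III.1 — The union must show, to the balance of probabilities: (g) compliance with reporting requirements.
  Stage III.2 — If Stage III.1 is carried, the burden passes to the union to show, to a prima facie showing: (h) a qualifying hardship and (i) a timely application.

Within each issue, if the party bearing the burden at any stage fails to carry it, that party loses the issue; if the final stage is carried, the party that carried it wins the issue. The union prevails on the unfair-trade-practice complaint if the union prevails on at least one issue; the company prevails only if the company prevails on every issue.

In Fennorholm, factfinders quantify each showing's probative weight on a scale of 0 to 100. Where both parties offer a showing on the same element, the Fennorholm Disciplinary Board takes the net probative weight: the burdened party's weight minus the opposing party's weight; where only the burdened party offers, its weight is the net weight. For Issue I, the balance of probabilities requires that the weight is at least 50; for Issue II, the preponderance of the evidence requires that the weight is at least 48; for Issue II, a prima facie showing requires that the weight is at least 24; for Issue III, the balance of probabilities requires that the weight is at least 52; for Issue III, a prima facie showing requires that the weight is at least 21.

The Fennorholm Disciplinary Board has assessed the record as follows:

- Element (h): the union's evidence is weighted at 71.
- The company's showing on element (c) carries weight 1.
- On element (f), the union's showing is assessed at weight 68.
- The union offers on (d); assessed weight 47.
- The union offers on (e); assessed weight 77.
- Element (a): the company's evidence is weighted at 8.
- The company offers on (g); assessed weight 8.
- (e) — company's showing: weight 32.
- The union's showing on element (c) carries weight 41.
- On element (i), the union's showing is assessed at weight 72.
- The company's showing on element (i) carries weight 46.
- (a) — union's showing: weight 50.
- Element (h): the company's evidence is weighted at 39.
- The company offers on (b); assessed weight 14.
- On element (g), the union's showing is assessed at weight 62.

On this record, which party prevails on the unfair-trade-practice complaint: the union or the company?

— Issue I —
Stage I.1 — burden on union; standard: the balance of probabilities (weight is at least 50).
    (a): 50 − 8 = 42 < 50 [not met]
  The union does not carry Stage I.1.
So the company prevails on this issue.
— Issue II —
Stage II.1 — burden on union; standard: the preponderance of the evidence (weight is at least 48).
    (c): 41 − 1 = 40 < 48 [not met]
    (d): 47 < 48 [not met]
  Stage II.1 not carried; the union fails its burden.
The company prevails on this issue.
— Issue III —
Stage III.1 (union, the balance of probabilities, weight is at least 52): (g) net 62−8=54 ≥ 52 — meets.
  All elements met. The union retains the burden for Stage III.2.
Stage III.2 (union, a prima facie showing, weight is at least 21): (h) net 71−39=32 ≥ 21 — meets; (i) net 72−46=26 ≥ 21 — meets.
  Stage III.2 carried; the final stage is satisfied.
Every stage carried; the union prevails on this issue.
Per-issue: Issue I → company; Issue II → company; Issue III → union. The union must prevail on at least one issue; overall, the union prevails.

union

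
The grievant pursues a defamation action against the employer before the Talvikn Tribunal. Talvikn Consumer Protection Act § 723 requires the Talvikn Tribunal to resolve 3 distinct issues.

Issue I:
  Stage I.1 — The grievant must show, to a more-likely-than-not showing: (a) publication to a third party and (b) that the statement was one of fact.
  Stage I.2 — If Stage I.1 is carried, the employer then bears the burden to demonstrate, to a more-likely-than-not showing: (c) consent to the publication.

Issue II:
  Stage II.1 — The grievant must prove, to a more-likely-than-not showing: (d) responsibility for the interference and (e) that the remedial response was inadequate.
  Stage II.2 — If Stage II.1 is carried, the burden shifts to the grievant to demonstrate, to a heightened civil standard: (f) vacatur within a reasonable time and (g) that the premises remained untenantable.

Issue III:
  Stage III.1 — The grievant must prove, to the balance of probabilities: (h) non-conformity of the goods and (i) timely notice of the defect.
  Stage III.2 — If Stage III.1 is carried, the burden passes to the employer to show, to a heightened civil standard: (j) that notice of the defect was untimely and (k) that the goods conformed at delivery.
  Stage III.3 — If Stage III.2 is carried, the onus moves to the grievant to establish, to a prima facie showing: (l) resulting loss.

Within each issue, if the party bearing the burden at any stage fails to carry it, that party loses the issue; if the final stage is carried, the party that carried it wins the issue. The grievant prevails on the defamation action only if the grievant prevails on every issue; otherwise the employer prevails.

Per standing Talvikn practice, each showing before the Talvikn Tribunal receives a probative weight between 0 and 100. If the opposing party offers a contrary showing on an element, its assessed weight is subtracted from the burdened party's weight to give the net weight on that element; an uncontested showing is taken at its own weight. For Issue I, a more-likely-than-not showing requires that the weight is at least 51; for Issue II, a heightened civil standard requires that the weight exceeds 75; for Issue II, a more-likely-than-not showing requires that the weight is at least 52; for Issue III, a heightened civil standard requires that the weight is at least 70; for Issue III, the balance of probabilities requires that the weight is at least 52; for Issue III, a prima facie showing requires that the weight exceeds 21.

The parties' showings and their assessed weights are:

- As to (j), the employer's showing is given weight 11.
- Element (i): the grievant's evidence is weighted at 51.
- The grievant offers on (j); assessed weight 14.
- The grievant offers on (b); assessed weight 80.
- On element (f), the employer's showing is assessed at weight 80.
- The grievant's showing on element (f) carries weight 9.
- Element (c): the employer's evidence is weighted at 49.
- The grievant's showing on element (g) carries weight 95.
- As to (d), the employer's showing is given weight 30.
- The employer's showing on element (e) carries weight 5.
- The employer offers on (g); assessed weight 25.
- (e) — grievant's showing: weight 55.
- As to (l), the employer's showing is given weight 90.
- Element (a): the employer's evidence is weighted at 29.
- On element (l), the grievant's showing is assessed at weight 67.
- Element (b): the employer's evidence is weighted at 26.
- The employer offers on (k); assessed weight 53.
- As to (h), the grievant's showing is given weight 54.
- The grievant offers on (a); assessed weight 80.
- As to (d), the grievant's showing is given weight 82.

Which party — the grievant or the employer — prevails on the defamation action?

— Issue I —
At Stage I.1 the grievant must meet a more-likely-than-not showing (weight is at least 51): on (a) the weight is 80 less the opposing 29 gives net 51, ≥ 51, so (a) meets the standard; on (b) the weight is 80 less the opposing 26 gives net 54, ≥ 51, so (b) meets the standard.
  The grievant carries Stage I.1; the employer now bears the burden.
At Stage I.2 the employer must meet a more-likely-than-not showing (weight is at least 51): on (c) the weight is 49, < 51, so (c) does not meet the standard.
  Not every element is met, so the employer fails to carry Stage I.2.
The analysis ends at Stage I.2; the grievant prevails on this issue.
— Issue II —
At Stage II.1 the grievant must meet a more-likely-than-not showing (weight is at least 52): on (d) the weight is 82 less the opposing 30 gives net 52, ≥ 52, so (d) meets the standard; on (e) the weight is 55 less the opposing 5 gives net 50, which does not reach 52, so (e) does not meet the standard.
  The grievant does not carry Stage II.1.
The analysis ends at Stage II.1; the employer prevails on this issue.
— Issue III —
Stage III.1 (grievant, the balance of probabilities, weight is at least 52): (h) 54 ≥ 52 — meets; (i) 51 < 52 — fails.
  Stage III.1 not carried; the grievant fails its burden.
So the employer prevails on this issue.
Per-issue: Issue I → grievant; Issue II → employer; Issue III → employer. The grievant must prevail on every issue; overall, the employer prevails.

employer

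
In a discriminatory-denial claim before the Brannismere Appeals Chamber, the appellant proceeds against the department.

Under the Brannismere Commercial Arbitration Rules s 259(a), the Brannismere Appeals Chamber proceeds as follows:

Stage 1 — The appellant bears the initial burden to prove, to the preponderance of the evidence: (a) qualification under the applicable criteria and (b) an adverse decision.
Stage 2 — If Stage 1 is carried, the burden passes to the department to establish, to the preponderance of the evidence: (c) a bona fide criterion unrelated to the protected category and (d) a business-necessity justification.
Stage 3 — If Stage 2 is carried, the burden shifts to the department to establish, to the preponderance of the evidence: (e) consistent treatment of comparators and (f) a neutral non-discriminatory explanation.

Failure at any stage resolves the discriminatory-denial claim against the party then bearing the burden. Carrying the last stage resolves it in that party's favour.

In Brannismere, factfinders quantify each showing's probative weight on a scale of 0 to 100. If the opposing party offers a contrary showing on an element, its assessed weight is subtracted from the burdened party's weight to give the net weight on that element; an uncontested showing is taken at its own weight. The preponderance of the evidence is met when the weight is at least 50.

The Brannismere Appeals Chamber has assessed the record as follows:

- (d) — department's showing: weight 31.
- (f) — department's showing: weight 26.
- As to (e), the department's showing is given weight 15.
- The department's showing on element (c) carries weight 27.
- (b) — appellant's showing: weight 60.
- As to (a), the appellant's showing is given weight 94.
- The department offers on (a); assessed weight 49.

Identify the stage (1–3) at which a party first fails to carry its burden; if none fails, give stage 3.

stage 1

Stage 1 — burden on appellant; standard: the preponderance of the evidence (weight is at least 50).
    (a): 94 − 49 = 45 < 50 [not met]
    (b): 60 ≥ 50 [met]
  Stage 1 not carried; the appellant fails its burden.
The analysis ends at Stage 1; the department prevails.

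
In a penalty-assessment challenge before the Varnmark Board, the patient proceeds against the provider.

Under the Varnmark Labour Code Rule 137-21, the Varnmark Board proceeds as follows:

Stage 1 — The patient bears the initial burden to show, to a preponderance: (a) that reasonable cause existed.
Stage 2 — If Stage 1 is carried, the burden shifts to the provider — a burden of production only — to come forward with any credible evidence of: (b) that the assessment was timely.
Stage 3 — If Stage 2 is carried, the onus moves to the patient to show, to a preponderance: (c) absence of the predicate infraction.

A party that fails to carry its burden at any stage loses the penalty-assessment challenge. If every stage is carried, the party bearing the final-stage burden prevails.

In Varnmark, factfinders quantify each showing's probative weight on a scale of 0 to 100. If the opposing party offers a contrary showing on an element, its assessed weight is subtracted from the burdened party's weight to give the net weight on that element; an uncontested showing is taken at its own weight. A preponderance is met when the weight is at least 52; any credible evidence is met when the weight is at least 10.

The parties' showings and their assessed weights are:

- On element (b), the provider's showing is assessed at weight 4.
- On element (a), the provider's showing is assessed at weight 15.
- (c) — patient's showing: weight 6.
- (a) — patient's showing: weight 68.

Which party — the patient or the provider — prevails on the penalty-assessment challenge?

patient

Stage 1 — burden on patient; standard: a preponderance (weight is at least 52).
    (a): 68 − 15 = 53 ≥ 52 [met]
  Stage 1 is satisfied; the onus moves to the provider.
Stage 2 — burden on provider; standard: any credible evidence (weight is at least 10).
    (b): 4 < 10 [not met]
  The provider does not carry Stage 2.
So the patient prevails.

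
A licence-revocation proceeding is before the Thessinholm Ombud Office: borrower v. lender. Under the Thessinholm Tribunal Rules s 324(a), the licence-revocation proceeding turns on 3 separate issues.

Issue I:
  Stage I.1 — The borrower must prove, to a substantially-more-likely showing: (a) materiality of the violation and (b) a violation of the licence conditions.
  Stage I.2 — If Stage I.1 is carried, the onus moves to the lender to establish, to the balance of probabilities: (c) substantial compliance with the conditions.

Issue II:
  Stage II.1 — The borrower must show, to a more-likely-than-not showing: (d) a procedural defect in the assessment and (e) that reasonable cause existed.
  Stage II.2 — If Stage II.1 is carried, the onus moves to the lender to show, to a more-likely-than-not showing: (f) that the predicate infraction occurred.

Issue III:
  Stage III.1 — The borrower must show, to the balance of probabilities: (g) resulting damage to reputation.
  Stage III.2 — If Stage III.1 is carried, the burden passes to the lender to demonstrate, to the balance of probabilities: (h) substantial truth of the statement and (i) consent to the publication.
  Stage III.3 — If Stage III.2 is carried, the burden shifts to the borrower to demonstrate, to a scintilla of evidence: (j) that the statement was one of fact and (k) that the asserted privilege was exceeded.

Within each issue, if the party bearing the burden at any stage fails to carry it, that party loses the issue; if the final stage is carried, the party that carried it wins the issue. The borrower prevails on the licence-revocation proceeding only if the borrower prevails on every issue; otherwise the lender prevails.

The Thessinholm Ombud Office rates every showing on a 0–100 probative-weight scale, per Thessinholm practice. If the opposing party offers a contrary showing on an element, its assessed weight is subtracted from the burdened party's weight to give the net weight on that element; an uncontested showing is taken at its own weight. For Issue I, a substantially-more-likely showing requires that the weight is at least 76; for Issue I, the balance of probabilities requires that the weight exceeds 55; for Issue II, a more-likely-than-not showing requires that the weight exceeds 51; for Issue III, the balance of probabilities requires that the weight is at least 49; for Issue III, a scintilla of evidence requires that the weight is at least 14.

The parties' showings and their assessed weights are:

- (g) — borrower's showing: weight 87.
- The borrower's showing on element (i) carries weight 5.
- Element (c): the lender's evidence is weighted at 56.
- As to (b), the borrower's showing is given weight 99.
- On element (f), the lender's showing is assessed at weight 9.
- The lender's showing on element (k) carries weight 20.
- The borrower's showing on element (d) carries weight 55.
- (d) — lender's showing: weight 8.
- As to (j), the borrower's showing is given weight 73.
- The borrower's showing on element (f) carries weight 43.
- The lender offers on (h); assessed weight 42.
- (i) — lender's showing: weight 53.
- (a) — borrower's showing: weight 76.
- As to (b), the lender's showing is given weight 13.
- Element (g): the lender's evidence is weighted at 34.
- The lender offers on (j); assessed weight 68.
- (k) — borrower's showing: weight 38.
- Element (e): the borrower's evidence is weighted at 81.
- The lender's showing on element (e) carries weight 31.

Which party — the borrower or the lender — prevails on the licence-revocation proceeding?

— Issue I —
Stage I.1 (borrower, a substantially-more-likely showing, weight is at least 76): (a) 76 ≥ 76 — meets; (b) net 99−13=86 ≥ 76 — meets.
  All elements met. The burden passes to the lender.
Stage I.2 (lender, the balance of probabilities, weight exceeds 55): (c) 56 > 55 — meets.
  All elements met at the final stage.
All stages carried — the lender prevails on this issue.
— Issue II —
At Stage II.1 the borrower must meet a more-likely-than-not showing (weight exceeds 51): on (d) the weight is 55 less the opposing 8 gives net 47, which does not exceed 51, so (d) does not meet the standard; on (e) the weight is 81 less the opposing 31 gives net 50, ≤ 51, so (e) does not meet the standard.
  The borrower does not carry Stage II.1.
The lender prevails on this issue.
— Issue III —
At Stage III.1 the borrower must meet the balance of probabilities (weight is at least 49): on (g) the weight is 87 less the opposing 34 gives net 53, which does reach 49, so (g) meets the standard.
  The borrower carries Stage III.1; the lender now bears the burden.
At Stage III.2 the lender must meet the balance of probabilities (weight is at least 49): on (h) the weight is 42, < 49, so (h) does not meet the standard; on (i) the weight is 53 less the opposing 5 gives net 48, < 49, so (i) does not meet the standard.
  Stage III.2 not carried; the lender fails its burden.
The analysis ends at Stage III.2; the borrower prevails on this issue.
Per-issue: Issue I → lender; Issue II → lender; Issue III → borrower. The borrower must prevail on every issue; overall, the lender prevails.

lender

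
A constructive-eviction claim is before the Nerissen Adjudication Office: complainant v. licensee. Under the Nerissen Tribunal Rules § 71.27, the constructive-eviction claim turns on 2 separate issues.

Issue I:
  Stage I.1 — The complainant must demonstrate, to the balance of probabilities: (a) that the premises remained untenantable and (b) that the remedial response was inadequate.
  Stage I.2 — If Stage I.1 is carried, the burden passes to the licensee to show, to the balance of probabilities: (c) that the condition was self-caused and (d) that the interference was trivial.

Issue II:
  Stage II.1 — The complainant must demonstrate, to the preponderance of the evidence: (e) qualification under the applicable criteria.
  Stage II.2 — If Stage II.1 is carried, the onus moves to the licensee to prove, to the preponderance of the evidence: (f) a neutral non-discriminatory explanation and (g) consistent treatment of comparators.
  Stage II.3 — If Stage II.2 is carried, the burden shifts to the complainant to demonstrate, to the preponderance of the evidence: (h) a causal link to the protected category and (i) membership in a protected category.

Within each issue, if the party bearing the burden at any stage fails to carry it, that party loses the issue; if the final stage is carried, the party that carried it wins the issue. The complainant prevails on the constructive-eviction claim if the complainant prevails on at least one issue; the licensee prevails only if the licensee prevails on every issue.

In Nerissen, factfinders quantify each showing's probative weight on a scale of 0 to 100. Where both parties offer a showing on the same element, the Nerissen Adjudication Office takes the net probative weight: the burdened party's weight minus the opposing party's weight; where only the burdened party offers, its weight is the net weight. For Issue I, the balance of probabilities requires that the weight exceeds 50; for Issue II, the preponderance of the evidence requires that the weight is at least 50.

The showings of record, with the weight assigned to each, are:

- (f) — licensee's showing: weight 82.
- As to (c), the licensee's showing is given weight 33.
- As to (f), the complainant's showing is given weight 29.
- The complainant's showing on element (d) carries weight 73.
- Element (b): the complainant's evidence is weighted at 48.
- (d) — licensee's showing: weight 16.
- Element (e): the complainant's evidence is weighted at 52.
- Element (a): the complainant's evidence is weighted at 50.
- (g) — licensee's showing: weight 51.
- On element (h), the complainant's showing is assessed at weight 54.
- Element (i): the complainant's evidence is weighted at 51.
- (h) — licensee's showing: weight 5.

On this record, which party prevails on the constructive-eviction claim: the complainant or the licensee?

— Issue I —
Stage I.1 — burden on complainant; standard: the balance of probabilities (weight exceeds 50).
    (a): 50 ≤ 50 [not met]
    (b): 48 ≤ 50 [not met]
  Stage I.1 not carried; the complainant fails its burden.
So the licensee prevails on this issue.
— Issue II —
At Stage II.1 the complainant must meet the preponderance of the evidence (weight is at least 50): on (e) the weight is 52, which does reach 50, so (e) meets the standard.
  All elements met. The burden passes to the licensee.
At Stage II.2 the licensee must meet the preponderance of the evidence (weight is at least 50): on (f) the weight is 82 less the opposing 29 gives net 53, ≥ 50, so (f) meets the standard; on (g) the weight is 51, ≥ 50, so (g) meets the standard.
  The licensee carries Stage II.2; the complainant now bears the burden.
At Stage II.3 the complainant must meet the preponderance of the evidence (weight is at least 50): on (h) the weight is 54 less the opposing 5 gives net 49, which does not reach 50, so (h) does not meet the standard; on (i) the weight is 51, which does reach 50, so (i) meets the standard.
  Not every element is met, so the complainant fails to carry Stage II.3.
The licensee prevails on this issue.
Per-issue: Issue I → licensee; Issue II → licensee. The complainant must prevail on at least one issue; overall, the licensee prevails.

licensee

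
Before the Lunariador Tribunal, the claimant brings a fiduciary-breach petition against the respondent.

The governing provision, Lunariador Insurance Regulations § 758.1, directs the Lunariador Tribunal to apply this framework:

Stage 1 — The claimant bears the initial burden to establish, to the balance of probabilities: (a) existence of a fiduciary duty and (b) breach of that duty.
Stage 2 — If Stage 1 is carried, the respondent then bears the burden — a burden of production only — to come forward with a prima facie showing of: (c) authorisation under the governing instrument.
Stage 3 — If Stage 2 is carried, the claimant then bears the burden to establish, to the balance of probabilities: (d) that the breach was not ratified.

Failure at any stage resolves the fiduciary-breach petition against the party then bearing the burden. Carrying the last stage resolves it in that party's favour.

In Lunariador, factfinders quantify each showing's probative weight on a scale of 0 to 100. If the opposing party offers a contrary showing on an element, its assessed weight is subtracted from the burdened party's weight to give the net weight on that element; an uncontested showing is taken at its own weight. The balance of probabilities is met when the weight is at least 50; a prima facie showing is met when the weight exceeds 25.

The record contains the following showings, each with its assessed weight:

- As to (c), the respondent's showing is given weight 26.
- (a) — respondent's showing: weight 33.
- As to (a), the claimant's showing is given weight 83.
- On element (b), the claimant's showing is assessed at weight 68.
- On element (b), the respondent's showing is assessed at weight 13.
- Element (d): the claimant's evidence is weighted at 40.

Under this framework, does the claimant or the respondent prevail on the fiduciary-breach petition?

respondent

Stage 1 (claimant, the balance of probabilities, weight is at least 50): (a) net 83−33=50 ≥ 50 — meets; (b) net 68−13=55 ≥ 50 — meets.
  All elements met. The burden passes to the respondent.
Stage 2 (respondent, a prima facie showing, weight exceeds 25): (c) 26 > 25 — meets.
  Stage 2 is satisfied; the onus moves to the claimant.
Stage 3 (claimant, the balance of probabilities, weight is at least 50): (d) 40 < 50 — fails.
  Stage 3 not carried; the claimant fails its burden.
So the respondent prevails.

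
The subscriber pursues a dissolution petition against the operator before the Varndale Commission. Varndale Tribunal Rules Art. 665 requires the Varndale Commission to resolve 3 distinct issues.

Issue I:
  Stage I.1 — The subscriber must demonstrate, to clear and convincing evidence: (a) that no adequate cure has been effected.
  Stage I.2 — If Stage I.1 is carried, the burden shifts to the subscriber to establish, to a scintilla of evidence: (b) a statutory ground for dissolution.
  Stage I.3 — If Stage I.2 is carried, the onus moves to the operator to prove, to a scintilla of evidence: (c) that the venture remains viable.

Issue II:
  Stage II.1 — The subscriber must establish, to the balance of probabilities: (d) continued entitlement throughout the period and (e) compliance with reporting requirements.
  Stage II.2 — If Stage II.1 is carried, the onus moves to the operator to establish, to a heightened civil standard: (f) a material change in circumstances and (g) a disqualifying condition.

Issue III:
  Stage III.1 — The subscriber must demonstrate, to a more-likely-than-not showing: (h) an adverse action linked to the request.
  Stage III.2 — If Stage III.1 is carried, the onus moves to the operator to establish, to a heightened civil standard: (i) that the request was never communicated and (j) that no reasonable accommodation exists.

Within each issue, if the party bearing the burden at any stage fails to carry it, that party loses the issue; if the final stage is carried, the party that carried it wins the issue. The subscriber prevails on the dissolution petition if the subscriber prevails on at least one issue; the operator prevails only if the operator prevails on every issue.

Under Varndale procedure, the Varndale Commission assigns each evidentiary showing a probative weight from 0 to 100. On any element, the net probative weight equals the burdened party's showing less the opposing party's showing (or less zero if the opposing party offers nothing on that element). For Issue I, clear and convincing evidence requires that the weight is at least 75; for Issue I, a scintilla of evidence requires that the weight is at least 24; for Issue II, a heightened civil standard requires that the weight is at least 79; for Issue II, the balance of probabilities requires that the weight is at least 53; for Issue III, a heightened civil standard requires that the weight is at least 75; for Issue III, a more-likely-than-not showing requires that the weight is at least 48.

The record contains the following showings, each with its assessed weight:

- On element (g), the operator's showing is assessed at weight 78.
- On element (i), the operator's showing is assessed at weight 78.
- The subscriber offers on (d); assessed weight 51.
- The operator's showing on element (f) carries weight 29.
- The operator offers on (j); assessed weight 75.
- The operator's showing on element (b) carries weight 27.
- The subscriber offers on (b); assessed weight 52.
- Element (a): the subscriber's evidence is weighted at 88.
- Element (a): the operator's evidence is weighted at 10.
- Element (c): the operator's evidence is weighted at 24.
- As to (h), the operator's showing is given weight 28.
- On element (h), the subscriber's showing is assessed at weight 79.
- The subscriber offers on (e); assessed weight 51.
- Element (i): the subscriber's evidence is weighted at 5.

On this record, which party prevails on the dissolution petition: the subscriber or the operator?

subscriber

— Issue I —
At Stage I.1 the subscriber must meet clear and convincing evidence (weight is at least 75): on (a) the weight is 88 less the opposing 10 gives net 78, ≥ 75, so (a) meets the standard.
  Stage I.1 carried; the burden remains with the subscriber.
At Stage I.2 the subscriber must meet a scintilla of evidence (weight is at least 24): on (b) the weight is 52 less the opposing 27 gives net 25, ≥ 24, so (b) meets the standard.
  Stage I.2 is satisfied; the onus moves to the operator.
At Stage I.3 the operator must meet a scintilla of evidence (weight is at least 24): on (c) the weight is 24, ≥ 24, so (c) meets the standard.
  Stage I.3 carried; the final stage is satisfied.
All stages carried — the operator prevails on this issue.
— Issue II —
Stage II.1 — burden on subscriber; standard: the balance of probabilities (weight is at least 53).
    (d): 51 < 53 [not met]
    (e): 51 < 53 [not met]
  The subscriber does not carry Stage II.1.
The analysis ends at Stage II.1; the operator prevails on this issue.
— Issue III —
Stage III.1 — burden on subscriber; standard: a more-likely-than-not showing (weight is at least 48).
    (h): 79 − 28 = 51 ≥ 48 [met]
  All elements met. The burden passes to the operator.
Stage III.2 — burden on operator; standard: a heightened civil standard (weight is at least 75).
    (i): 78 − 5 = 73 < 75 [not met]
    (j): 75 ≥ 75 [met]
  The operator does not carry Stage III.2.
The analysis ends at Stage III.2; the subscriber prevails on this issue.
Per-issue: Issue I → operator; Issue II → operator; Issue III → subscriber. The subscriber must prevail on at least one issue; overall, the subscriber prevails.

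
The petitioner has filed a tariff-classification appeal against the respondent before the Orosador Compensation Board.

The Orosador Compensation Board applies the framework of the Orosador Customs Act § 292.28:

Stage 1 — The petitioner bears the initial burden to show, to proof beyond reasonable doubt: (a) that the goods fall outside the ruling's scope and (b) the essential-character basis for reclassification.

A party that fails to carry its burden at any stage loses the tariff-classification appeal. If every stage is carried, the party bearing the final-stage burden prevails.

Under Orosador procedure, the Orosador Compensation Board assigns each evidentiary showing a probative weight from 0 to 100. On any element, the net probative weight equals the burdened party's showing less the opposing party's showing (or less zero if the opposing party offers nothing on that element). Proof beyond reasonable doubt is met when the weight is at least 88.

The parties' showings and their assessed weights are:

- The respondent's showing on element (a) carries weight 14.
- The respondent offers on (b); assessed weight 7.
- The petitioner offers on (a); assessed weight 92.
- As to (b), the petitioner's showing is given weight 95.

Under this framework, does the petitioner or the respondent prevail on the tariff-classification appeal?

respondent

Stage 1 (petitioner, proof beyond reasonable doubt, weight is at least 88): (a) net 92−14=78 < 88 — fails; (b) net 95−7=88 ≥ 88 — meets.
  The petitioner does not carry Stage 1.
The respondent prevails.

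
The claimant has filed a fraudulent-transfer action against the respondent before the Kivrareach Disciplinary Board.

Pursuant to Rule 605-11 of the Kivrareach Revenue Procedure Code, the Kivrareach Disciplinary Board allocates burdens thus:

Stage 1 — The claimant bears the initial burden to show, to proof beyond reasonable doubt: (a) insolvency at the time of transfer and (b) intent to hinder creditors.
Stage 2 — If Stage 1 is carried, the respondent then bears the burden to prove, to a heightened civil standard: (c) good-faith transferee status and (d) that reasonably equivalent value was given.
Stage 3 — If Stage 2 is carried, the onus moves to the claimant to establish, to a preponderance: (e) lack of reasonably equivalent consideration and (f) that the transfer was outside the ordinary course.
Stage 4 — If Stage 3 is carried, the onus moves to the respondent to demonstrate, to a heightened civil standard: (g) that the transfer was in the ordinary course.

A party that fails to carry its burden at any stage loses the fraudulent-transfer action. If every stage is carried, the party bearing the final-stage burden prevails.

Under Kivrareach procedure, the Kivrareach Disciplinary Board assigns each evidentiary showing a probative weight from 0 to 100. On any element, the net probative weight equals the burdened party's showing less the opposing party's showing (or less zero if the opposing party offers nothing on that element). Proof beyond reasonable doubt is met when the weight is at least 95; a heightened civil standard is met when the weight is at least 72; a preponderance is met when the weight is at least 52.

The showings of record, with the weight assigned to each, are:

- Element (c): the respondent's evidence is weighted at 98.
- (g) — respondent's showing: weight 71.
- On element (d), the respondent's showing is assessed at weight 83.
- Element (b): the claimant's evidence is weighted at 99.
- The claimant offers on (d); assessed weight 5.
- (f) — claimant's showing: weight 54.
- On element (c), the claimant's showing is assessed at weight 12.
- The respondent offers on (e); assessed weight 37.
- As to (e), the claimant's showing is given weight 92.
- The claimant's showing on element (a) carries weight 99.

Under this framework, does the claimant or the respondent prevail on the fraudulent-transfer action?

At Stage 1 the claimant must meet proof beyond reasonable doubt (weight is at least 95): on (a) the weight is 99, which does reach 95, so (a) meets the standard; on (b) the weight is 99, ≥ 95, so (b) meets the standard.
  Stage 1 carried; the burden shifts to the respondent.
At Stage 2 the respondent must meet a heightened civil standard (weight is at least 72): on (c) the weight is 98 less the opposing 12 gives net 86, which does reach 72, so (c) meets the standard; on (d) the weight is 83 less the opposing 5 gives net 78, ≥ 72, so (d) meets the standard.
  All elements met. The burden passes to the claimant.
At Stage 3 the claimant must meet a preponderance (weight is at least 52): on (e) the weight is 92 less the opposing 37 gives net 55, which does reach 52, so (e) meets the standard; on (f) the weight is 54, ≥ 52, so (f) meets the standard.
  All elements met. The burden passes to the respondent.
At Stage 4 the respondent must meet a heightened civil standard (weight is at least 72): on (g) the weight is 71, which does not reach 72, so (g) does not meet the standard.
  Stage 4 not carried; the respondent fails its burden.
The claimant prevails.

claimant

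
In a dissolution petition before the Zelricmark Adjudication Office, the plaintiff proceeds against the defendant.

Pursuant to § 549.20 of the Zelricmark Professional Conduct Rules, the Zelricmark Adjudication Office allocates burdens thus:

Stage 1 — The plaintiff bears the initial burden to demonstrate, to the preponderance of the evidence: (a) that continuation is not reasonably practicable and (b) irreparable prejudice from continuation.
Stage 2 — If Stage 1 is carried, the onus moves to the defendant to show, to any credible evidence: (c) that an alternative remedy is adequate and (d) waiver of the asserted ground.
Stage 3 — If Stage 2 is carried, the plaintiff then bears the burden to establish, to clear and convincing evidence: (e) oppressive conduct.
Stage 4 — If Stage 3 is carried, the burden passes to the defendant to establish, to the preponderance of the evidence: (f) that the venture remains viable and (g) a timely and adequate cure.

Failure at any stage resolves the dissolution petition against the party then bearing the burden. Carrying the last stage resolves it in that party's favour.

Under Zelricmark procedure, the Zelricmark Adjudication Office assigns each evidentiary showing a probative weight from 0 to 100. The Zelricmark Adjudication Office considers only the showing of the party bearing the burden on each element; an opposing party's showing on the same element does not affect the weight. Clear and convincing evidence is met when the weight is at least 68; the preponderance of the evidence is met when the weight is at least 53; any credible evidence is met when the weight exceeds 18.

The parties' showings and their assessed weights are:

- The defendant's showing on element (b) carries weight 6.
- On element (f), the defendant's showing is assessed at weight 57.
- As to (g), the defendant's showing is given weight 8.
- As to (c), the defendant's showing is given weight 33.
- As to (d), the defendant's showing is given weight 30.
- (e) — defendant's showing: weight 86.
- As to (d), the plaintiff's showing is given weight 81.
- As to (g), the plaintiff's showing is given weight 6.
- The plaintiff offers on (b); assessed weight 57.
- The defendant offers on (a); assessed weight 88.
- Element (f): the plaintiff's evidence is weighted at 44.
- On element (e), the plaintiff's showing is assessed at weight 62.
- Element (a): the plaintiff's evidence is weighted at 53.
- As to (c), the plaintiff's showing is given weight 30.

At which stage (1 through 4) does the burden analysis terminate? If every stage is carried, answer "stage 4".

stage 3

At Stage 1 the plaintiff must meet the preponderance of the evidence (weight is at least 53): on (a) the weight is 53 (the defendant's 88 is given no effect), ≥ 53, so (a) meets the standard; on (b) the weight is 57 (the defendant's 6 is given no effect), ≥ 53, so (b) meets the standard.
  Stage 1 is satisfied; the onus moves to the defendant.
At Stage 2 the defendant must meet any credible evidence (weight exceeds 18): on (c) the weight is 33 (the plaintiff's 30 is given no effect), which does exceed 18, so (c) meets the standard; on (d) the weight is 30 (the plaintiff's 81 is given no effect), > 18, so (d) meets the standard.
  Stage 2 is satisfied; the onus moves to the plaintiff.
At Stage 3 the plaintiff must meet clear and convincing evidence (weight is at least 68): on (e) the weight is 62 (the defendant's 86 is given no effect), which does not reach 68, so (e) does not meet the standard.
  Not every element is met, so the plaintiff fails to carry Stage 3.
The analysis ends at Stage 3; the defendant prevails.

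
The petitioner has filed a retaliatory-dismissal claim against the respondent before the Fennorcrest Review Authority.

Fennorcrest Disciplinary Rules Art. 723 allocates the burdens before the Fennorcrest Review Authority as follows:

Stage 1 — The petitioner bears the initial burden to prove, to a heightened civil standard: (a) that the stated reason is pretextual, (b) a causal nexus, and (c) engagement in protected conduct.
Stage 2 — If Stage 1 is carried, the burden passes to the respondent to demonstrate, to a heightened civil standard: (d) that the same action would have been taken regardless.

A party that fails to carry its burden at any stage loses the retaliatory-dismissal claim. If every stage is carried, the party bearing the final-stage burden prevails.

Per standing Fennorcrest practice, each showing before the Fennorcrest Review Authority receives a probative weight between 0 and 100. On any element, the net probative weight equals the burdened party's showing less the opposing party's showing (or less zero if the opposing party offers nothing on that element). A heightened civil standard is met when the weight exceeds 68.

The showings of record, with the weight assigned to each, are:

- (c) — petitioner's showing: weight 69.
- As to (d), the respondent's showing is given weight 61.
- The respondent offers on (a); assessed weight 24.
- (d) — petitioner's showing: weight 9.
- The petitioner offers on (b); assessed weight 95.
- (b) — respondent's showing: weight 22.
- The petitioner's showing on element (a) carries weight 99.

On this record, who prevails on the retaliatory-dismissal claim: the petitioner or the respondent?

Stage 1 — burden on petitioner; standard: a heightened civil standard (weight exceeds 68).
    (a): 99 − 24 = 75 > 68 [met]
    (b): 95 − 22 = 73 > 68 [met]
    (c): 69 > 68 [met]
  The petitioner carries Stage 1; the respondent now bears the burden.
Stage 2 — burden on respondent; standard: a heightened civil standard (weight exceeds 68).
    (d): 61 − 9 = 52 ≤ 68 [not met]
  Stage 2 not carried; the respondent fails its burden.
The petitioner prevails.

petitioner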